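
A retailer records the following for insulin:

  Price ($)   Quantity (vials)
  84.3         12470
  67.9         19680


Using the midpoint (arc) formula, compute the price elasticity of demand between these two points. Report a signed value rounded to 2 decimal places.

-2.08

%ΔQ = (19680 − 12470) / [(12470 + 19680)/2] = 7210/16075 = 0.448522…
%ΔP = (67.9 − 84.3) / [(84.3 + 67.9)/2] = -16.4/76.1 = -0.215505…
Arc Ed = %ΔQ / %ΔP = (7210/16075) / (-16.4/76.1) = -2.0812…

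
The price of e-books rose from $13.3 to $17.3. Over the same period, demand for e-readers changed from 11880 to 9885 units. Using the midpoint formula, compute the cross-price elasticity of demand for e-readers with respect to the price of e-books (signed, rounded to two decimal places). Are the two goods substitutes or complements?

%ΔQ_{e-readers} = (9885 − 11880)/avg = -1995/10882.5 = -0.183321…
%ΔP_{e-books} = (17.3 − 13.3)/avg = 4/15.3 = 0.261437…
E_cross = (-1995/10882.5) / (4/15.3) = -0.7012…
E_cross < 0 ⇒ the goods are complements.

-0.70; complements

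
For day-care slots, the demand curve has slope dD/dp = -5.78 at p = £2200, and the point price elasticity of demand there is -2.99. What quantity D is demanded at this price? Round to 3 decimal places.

4252.843

Ed = (dD/dp)·(p/D) ⇒ D = (dD/dp)·p/Ed = (-5.78)·2200/(-2.99) = 4252.84280…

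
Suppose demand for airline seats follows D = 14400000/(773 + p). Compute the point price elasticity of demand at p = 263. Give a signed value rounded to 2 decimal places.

-0.25

dD/dp = −14400000/(773 + p)² = -13.4166. At p = 263, D = 13899.6.
Ed = (dD/dp)·(p/D) = (-13.4166) × (263/13899.6) = -0.2538…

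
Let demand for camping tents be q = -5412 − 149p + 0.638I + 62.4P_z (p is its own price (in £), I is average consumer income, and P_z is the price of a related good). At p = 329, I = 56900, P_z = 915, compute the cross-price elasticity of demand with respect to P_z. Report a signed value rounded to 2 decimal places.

At the given values, q = -5412 − 149(329) + 0.638(56900) + 62.4(915) = 38965.2.
∂q/∂P_z = 62.4.
E = (62.4) × (915/38965.2) = 1.4653…

1.47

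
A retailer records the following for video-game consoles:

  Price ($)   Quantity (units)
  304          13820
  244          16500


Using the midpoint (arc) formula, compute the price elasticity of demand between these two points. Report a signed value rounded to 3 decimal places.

-0.807

%ΔQ = (16500 − 13820) / [(13820 + 16500)/2] = 2680/15160 = 0.176781…
%ΔP = (244 − 304) / [(304 + 244)/2] = -60/274 = -0.218978…
Arc Ed = %ΔQ / %ΔP = (2680/15160) / (-60/274) = -0.80729…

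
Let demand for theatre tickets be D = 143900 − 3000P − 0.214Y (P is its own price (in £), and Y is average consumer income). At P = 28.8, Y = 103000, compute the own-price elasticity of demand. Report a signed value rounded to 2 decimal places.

-2.44

At the given values, D = 143900 − 3000(28.8) − 0.214(103000) = 35458.
∂D/∂P = −3000.
E = (-3000) × (28.8/35458) = -2.4366…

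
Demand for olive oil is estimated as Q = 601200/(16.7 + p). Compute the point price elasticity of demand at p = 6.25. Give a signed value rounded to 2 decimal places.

-0.27

dQ/dp = −601200/(16.7 + p)² = -1141.44. At p = 6.25, Q = 26196.1.
Ed = (dQ/dp)·(p/Q) = (-1141.44) × (6.25/26196.1) = -0.2723…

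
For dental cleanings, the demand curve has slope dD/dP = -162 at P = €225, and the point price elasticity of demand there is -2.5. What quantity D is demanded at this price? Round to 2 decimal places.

Ed = (dD/dP)·(P/D) ⇒ D = (dD/dP)·P/Ed = (-162)·225/(-2.5) = 14580

14580.00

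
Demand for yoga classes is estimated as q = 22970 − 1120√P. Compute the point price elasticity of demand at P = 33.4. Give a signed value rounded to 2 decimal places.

-0.20

dq/dP = −1120/(2√P) = -96.898. At P = 33.4, q = 16497.2.
Ed = (dq/dP)·(P/q) = (-96.898) × (33.4/16497.2) = -0.1961…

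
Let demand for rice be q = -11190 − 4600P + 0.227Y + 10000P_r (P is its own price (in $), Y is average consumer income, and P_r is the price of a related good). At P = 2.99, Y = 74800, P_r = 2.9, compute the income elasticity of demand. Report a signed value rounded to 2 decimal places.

0.81

At the given values, q = -11190 − 4600(2.99) + 0.227(74800) + 10000(2.9) = 21035.6.
∂q/∂Y = 0.227.
E = (0.227) × (74800/21035.6) = 0.8071…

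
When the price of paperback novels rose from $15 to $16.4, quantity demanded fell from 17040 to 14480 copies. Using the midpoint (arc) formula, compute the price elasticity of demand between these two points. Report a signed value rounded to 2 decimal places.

-1.82

%ΔQ = (14480 − 17040) / [(17040 + 14480)/2] = -2560/15760 = -0.162436…
%ΔP = (16.4 − 15) / [(15 + 16.4)/2] = 1.4/15.7 = 0.089171…
Arc Ed = %ΔQ / %ΔP = (-2560/15760) / (1.4/15.7) = -1.8216…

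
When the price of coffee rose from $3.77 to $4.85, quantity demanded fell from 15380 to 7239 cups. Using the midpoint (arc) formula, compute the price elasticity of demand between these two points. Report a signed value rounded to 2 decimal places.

%ΔQ = (7239 − 15380) / [(15380 + 7239)/2] = -8141/11309.5 = -0.719837…
%ΔP = (4.85 − 3.77) / [(3.77 + 4.85)/2] = 1.08/4.31 = 0.250580…
Arc Ed = %ΔQ / %ΔP = (-8141/11309.5) / (1.08/4.31) = -2.8726…

-2.87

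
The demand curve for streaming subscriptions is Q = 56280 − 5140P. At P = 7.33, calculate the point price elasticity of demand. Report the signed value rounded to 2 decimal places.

-2.03

dQ/dP = −5140. At P = 7.33, Q = 56280 − 5140(7.33) = 18603.8.
Ed = (dQ/dP)·(P/Q) = −5140 × (7.33/18603.8) = -2.0251…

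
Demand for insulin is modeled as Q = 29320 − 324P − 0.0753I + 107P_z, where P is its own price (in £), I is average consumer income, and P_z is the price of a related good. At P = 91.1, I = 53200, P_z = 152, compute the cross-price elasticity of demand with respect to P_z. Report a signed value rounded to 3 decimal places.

At the given values, Q = 29320 − 324(91.1) − 0.0753(53200) + 107(152) = 12061.64.
∂Q/∂P_z = 107.
E = (107) × (152/12061.64) = 1.34840…

1.348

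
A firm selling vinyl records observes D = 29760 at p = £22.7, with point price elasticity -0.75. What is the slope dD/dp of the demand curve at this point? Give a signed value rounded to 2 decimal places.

-983.26

Ed = (dD/dp)·(p/D) ⇒ dD/dp = Ed·D/p = (-0.75)·29760/22.7 = -983.2599…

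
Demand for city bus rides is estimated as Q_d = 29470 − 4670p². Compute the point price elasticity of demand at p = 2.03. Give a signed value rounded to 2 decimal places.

-3.76

dQ_d/dp = −2·4670·p = -18960.2. At p = 2.03, Q_d = 10225.397.
Ed = (dQ_d/dp)·(p/Q_d) = (-18960.2) × (2.03/10225.397) = -3.7640…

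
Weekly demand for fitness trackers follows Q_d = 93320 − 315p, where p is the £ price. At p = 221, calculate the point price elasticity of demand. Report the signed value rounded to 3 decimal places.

-2.937

dQ_d/dp = −315. At p = 221, Q_d = 93320 − 315(221) = 23705.
Ed = (dQ_d/dp)·(p/Q_d) = −315 × (221/23705) = -2.93672…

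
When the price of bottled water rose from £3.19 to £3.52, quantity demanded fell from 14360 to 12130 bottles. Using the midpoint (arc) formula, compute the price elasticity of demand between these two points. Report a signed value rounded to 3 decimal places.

-1.712

%ΔQ = (12130 − 14360) / [(14360 + 12130)/2] = -2230/13245 = -0.168365…
%ΔP = (3.52 − 3.19) / [(3.19 + 3.52)/2] = 0.33/3.355 = 0.098360…
Arc Ed = %ΔQ / %ΔP = (-2230/13245) / (0.33/3.355) = -1.71171…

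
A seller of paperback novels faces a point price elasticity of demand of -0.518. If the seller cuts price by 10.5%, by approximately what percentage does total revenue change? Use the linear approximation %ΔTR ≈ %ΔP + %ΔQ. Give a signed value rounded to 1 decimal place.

-5.1%

%ΔQ ≈ Ed × %ΔP = (-0.518) × (-10.5%) = +5.4390%
%ΔTR ≈ %ΔP + %ΔQ = (-10.5%) + (+5.4390%) = -5.0610%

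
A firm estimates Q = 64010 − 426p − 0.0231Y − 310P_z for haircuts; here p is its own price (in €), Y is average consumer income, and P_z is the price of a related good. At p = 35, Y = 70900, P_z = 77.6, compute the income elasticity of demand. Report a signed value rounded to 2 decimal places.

-0.07

At the given values, Q = 64010 − 426(35) − 0.0231(70900) − 310(77.6) = 23406.21.
∂Q/∂Y = -0.0231.
E = (-0.0231) × (70900/23406.21) = -0.0699…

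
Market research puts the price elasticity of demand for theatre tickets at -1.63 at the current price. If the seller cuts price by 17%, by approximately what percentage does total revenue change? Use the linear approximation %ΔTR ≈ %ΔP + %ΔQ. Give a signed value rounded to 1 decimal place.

%ΔQ ≈ Ed × %ΔP = (-1.63) × (-17%) = +27.7100%
%ΔTR ≈ %ΔP + %ΔQ = (-17%) + (+27.7100%) = +10.7100%

+10.7%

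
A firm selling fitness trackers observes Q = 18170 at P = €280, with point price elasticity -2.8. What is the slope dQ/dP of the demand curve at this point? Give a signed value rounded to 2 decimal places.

-181.70

Ed = (dQ/dP)·(P/Q) ⇒ dQ/dP = Ed·Q/P = (-2.8)·18170/280 = -181.7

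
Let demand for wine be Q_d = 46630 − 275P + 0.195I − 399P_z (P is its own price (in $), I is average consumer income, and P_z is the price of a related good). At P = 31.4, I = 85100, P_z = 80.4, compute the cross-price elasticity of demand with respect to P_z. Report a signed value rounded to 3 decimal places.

-1.425

At the given values, Q_d = 46630 − 275(31.4) + 0.195(85100) − 399(80.4) = 22509.9.
∂Q_d/∂P_z = -399.
E = (-399) × (80.4/22509.9) = -1.42513…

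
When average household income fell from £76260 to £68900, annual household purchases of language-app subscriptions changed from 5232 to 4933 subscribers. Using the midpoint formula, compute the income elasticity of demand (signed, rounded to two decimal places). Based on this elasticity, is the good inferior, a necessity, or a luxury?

%ΔQ = (4933 − 5232)/[( 5232 + 4933)/2] = -299/5082.5 = -0.058829…
%ΔIncome = (68900 − 76260)/[( 76260 + 68900)/2] = -7360/72580 = -0.101405…
E_income = (-299/5082.5) / (-7360/72580) = 0.5801…
0 < E_income < 1 ⇒ normal good, necessity.

0.58; necessity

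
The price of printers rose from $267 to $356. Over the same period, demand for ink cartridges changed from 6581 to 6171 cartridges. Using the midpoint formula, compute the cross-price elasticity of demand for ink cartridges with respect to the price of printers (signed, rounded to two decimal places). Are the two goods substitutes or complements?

-0.23; complements

%ΔQ_{ink cartridges} = (6171 − 6581)/avg = -410/6376 = -0.064303…
%ΔP_{printers} = (356 − 267)/avg = 89/311.5 = 0.285714…
E_cross = (-410/6376) / (89/311.5) = -0.2250…
E_cross < 0 ⇒ the goods are complements.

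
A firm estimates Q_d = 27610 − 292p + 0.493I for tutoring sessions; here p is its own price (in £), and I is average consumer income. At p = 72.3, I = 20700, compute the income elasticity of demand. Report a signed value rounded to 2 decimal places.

At the given values, Q_d = 27610 − 292(72.3) + 0.493(20700) = 16703.5.
∂Q_d/∂I = 0.493.
E = (0.493) × (20700/16703.5) = 0.6109…

0.61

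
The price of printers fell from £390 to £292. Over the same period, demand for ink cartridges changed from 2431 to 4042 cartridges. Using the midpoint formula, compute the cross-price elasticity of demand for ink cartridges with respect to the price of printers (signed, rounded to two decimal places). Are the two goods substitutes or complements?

%ΔQ_{ink cartridges} = (4042 − 2431)/avg = 1611/3236.5 = 0.497759…
%ΔP_{printers} = (292 − 390)/avg = -98/341 = -0.287390…
E_cross = (1611/3236.5) / (-98/341) = -1.7320…
E_cross < 0 ⇒ the goods are complements.

-1.73; complements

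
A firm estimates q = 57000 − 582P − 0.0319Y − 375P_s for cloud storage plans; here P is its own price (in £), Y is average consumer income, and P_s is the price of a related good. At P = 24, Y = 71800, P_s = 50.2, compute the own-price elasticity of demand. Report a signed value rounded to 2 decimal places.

At the given values, q = 57000 − 582(24) − 0.0319(71800) − 375(50.2) = 21916.58.
∂q/∂P = −582.
E = (-582) × (24/21916.58) = -0.6373…

-0.64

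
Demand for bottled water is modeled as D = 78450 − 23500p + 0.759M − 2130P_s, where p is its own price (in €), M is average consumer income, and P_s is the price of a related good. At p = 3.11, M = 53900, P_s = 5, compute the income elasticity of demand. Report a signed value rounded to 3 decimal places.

At the given values, D = 78450 − 23500(3.11) + 0.759(53900) − 2130(5) = 35625.1.
∂D/∂M = 0.759.
E = (0.759) × (53900/35625.1) = 1.14835…

1.148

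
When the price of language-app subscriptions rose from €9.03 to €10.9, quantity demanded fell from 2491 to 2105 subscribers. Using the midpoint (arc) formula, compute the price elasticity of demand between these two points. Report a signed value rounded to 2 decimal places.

%ΔQ = (2105 − 2491) / [(2491 + 2105)/2] = -386/2298 = -0.167972…
%ΔP = (10.9 − 9.03) / [(9.03 + 10.9)/2] = 1.87/9.965 = 0.187656…
Arc Ed = %ΔQ / %ΔP = (-386/2298) / (1.87/9.965) = -0.8951…

-0.90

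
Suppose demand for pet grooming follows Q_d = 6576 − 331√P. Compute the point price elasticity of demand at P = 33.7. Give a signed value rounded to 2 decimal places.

dQ_d/dP = −331/(2√P) = -28.5091. At P = 33.7, Q_d = 4654.49.
Ed = (dQ_d/dP)·(P/Q_d) = (-28.5091) × (33.7/4654.49) = -0.2064…

-0.21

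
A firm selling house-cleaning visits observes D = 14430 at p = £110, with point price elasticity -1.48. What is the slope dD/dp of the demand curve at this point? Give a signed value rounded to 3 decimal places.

Ed = (dD/dp)·(p/D) ⇒ dD/dp = Ed·D/p = (-1.48)·14430/110 = -194.14909…

-194.149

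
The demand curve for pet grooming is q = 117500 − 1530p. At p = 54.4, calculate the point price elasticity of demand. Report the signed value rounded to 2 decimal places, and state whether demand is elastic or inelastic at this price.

dq/dp = −1530. At p = 54.4, q = 117500 − 1530(54.4) = 34268.
Ed = (dq/dp)·(p/q) = −1530 × (54.4/34268) = -2.4288…
|Ed| = 2.43 > 1, so demand is elastic.

-2.43; elastic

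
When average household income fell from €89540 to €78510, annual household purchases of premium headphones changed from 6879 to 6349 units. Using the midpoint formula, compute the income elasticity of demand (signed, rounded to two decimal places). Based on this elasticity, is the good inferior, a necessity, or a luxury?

%ΔQ = (6349 − 6879)/[( 6879 + 6349)/2] = -530/6614 = -0.080133…
%ΔIncome = (78510 − 89540)/[( 89540 + 78510)/2] = -11030/84025 = -0.131270…
E_income = (-530/6614) / (-11030/84025) = 0.6104…
0 < E_income < 1 ⇒ normal good, necessity.

0.61; necessity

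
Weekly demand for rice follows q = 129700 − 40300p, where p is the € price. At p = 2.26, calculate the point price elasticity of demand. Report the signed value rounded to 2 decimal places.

dq/dp = −40300. At p = 2.26, q = 129700 − 40300(2.26) = 38622.
Ed = (dq/dp)·(p/q) = −40300 × (2.26/38622) = -2.3581…

-2.36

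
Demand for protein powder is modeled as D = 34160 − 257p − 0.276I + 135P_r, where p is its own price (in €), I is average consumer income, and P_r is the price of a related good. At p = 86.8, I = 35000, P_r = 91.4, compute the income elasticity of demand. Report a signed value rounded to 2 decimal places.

At the given values, D = 34160 − 257(86.8) − 0.276(35000) + 135(91.4) = 14531.4.
∂D/∂I = -0.276.
E = (-0.276) × (35000/14531.4) = -0.6647…

-0.66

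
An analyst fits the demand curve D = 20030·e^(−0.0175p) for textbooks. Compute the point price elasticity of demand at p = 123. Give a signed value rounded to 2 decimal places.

dD/dp = −0.0175·D = -40.7287. At p = 123, D = 2327.35.
Ed = (dD/dp)·(p/D) = (-40.7287) × (123/2327.35) = -2.1525

-2.15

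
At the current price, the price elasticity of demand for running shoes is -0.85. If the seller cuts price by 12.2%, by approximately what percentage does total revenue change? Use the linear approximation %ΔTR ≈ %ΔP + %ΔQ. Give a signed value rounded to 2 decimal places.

-1.83%

%ΔQ ≈ Ed × %ΔP = (-0.85) × (-12.2%) = +10.3700%
%ΔTR ≈ %ΔP + %ΔQ = (-12.2%) + (+10.3700%) = -1.8300%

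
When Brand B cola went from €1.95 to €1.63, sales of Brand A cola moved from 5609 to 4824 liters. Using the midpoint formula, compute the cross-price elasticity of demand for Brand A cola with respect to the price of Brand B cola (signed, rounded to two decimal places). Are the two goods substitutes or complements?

0.84; substitutes

%ΔQ_{Brand A cola} = (4824 − 5609)/avg = -785/5216.5 = -0.150484…
%ΔP_{Brand B cola} = (1.63 − 1.95)/avg = -0.32/1.79 = -0.178770…
E_cross = (-785/5216.5) / (-0.32/1.79) = 0.8417…
E_cross > 0 ⇒ the goods are substitutes.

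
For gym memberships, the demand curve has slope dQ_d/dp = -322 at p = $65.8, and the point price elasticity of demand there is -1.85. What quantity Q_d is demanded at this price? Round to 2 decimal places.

11452.76

Ed = (dQ_d/dp)·(p/Q_d) ⇒ Q_d = (dQ_d/dp)·p/Ed = (-322)·65.8/(-1.85) = 11452.7567…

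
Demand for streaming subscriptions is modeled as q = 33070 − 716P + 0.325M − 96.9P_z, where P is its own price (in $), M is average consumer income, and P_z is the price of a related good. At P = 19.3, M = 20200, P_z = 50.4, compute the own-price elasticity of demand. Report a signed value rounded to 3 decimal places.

At the given values, q = 33070 − 716(19.3) + 0.325(20200) − 96.9(50.4) = 20932.44.
∂q/∂P = −716.
E = (-716) × (19.3/20932.44) = -0.66016…

-0.660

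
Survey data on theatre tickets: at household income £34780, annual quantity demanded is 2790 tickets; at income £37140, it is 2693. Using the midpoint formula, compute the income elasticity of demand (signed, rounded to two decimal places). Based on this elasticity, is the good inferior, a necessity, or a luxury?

%ΔQ = (2693 − 2790)/[( 2790 + 2693)/2] = -97/2741.5 = -0.035382…
%ΔIncome = (37140 − 34780)/[( 34780 + 37140)/2] = 2360/35960 = 0.065628…
E_income = (-97/2741.5) / (2360/35960) = -0.5391…
E_income < 0 ⇒ inferior good.

-0.54; inferior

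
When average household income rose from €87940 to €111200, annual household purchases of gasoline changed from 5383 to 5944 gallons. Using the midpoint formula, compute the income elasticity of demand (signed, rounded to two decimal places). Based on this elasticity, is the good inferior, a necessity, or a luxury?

0.42; necessity

%ΔQ = (5944 − 5383)/[( 5383 + 5944)/2] = 561/5663.5 = 0.099055…
%ΔIncome = (111200 − 87940)/[( 87940 + 111200)/2] = 23260/99570 = 0.233604…
E_income = (561/5663.5) / (23260/99570) = 0.4240…
0 < E_income < 1 ⇒ normal good, necessity.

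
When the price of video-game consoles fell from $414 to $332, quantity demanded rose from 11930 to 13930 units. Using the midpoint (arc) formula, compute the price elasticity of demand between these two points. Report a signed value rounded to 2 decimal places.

-0.70

%ΔQ = (13930 − 11930) / [(11930 + 13930)/2] = 2000/12930 = 0.154679…
%ΔP = (332 − 414) / [(414 + 332)/2] = -82/373 = -0.219839…
Arc Ed = %ΔQ / %ΔP = (2000/12930) / (-82/373) = -0.7036…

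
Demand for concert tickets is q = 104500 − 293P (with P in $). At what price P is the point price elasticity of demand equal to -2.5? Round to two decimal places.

Ed = −293P/(104500 − 293P). Set this equal to -2.5:
293P = 2.5·(104500 − 293P) ⇒ 293P(1 + 2.5) = 2.5·104500
P = 2.5·104500 / (293·3.5) = 254.7537…

254.75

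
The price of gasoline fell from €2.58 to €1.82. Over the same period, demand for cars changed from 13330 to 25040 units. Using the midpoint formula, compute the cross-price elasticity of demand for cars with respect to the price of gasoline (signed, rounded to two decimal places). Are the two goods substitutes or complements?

%ΔQ_{cars} = (25040 − 13330)/avg = 11710/19185 = 0.610372…
%ΔP_{gasoline} = (1.82 − 2.58)/avg = -0.76/2.2 = -0.345454…
E_cross = (11710/19185) / (-0.76/2.2) = -1.7668…
E_cross < 0 ⇒ the goods are complements.

-1.77; complements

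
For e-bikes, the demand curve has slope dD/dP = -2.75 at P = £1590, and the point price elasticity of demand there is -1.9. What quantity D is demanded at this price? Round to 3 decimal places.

Ed = (dD/dP)·(P/D) ⇒ D = (dD/dP)·P/Ed = (-2.75)·1590/(-1.9) = 2301.31578…

2301.316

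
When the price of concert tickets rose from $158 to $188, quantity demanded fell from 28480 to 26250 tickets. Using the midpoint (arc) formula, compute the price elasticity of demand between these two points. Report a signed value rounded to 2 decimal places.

%ΔQ = (26250 − 28480) / [(28480 + 26250)/2] = -2230/27365 = -0.081490…
%ΔP = (188 − 158) / [(158 + 188)/2] = 30/173 = 0.173410…
Arc Ed = %ΔQ / %ΔP = (-2230/27365) / (30/173) = -0.4699…

-0.47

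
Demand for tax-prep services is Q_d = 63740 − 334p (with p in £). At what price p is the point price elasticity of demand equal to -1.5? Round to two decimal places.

Ed = −334p/(63740 − 334p). Set this equal to -1.5:
334p = 1.5·(63740 − 334p) ⇒ 334p(1 + 1.5) = 1.5·63740
p = 1.5·63740 / (334·2.5) = 114.5029…

114.50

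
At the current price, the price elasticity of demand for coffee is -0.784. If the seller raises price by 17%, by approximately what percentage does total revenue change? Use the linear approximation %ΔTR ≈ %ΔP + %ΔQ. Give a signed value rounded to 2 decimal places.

+3.67%

%ΔQ ≈ Ed × %ΔP = (-0.784) × (+17%) = -13.3280%
%ΔTR ≈ %ΔP + %ΔQ = (+17%) + (-13.3280%) = +3.6720%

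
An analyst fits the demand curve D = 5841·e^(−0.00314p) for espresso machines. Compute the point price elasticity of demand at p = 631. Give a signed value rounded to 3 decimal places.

-1.981

dD/dp = −0.00314·D = -2.5289. At p = 631, D = 805.382.
Ed = (dD/dp)·(p/D) = (-2.5289) × (631/805.382) = -1.98134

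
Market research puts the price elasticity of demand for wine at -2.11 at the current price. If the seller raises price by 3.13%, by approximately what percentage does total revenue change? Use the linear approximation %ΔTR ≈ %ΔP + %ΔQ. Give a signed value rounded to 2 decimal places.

%ΔQ ≈ Ed × %ΔP = (-2.11) × (+3.13%) = -6.6043%
%ΔTR ≈ %ΔP + %ΔQ = (+3.13%) + (-6.6043%) = -3.4743%

-3.47%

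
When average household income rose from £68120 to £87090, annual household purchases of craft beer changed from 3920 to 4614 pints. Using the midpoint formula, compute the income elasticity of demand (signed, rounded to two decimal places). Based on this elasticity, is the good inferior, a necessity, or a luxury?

%ΔQ = (4614 − 3920)/[( 3920 + 4614)/2] = 694/4267 = 0.162643…
%ΔIncome = (87090 − 68120)/[( 68120 + 87090)/2] = 18970/77605 = 0.244443…
E_income = (694/4267) / (18970/77605) = 0.6653…
0 < E_income < 1 ⇒ normal good, necessity.

0.67; necessity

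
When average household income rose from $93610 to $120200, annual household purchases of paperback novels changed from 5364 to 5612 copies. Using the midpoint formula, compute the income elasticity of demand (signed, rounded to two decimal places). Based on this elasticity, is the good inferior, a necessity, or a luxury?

0.18; necessity

%ΔQ = (5612 − 5364)/[( 5364 + 5612)/2] = 248/5488 = 0.045189…
%ΔIncome = (120200 − 93610)/[( 93610 + 120200)/2] = 26590/106905 = 0.248725…
E_income = (248/5488) / (26590/106905) = 0.1816…
0 < E_income < 1 ⇒ normal good, necessity.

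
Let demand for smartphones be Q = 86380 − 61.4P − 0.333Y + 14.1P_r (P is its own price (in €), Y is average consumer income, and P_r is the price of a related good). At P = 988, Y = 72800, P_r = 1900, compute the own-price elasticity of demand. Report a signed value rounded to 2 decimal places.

-2.15

At the given values, Q = 86380 − 61.4(988) − 0.333(72800) + 14.1(1900) = 28264.4.
∂Q/∂P = −61.4.
E = (-61.4) × (988/28264.4) = -2.1462…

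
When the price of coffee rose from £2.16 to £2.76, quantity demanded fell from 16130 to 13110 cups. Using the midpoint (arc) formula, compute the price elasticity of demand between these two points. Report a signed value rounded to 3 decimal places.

-0.847

%ΔQ = (13110 − 16130) / [(16130 + 13110)/2] = -3020/14620 = -0.206566…
%ΔP = (2.76 − 2.16) / [(2.16 + 2.76)/2] = 0.6/2.46 = 0.243902…
Arc Ed = %ΔQ / %ΔP = (-3020/14620) / (0.6/2.46) = -0.84692…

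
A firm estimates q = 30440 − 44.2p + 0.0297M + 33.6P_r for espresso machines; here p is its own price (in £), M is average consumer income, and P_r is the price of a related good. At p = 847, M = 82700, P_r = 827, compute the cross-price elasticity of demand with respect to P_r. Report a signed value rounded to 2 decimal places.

At the given values, q = 30440 − 44.2(847) + 0.0297(82700) + 33.6(827) = 23245.99.
∂q/∂P_r = 33.6.
E = (33.6) × (827/23245.99) = 1.1953…

1.20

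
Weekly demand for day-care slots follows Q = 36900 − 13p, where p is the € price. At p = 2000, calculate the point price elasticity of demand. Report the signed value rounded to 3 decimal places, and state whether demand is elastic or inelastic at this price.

-2.385; elastic

dQ/dp = −13. At p = 2000, Q = 36900 − 13(2000) = 10900.
Ed = (dQ/dp)·(p/Q) = −13 × (2000/10900) = -2.38532…
|Ed| = 2.385 > 1, so demand is elastic.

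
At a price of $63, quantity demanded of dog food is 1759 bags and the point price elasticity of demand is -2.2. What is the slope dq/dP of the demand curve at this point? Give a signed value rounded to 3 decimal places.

-61.425

Ed = (dq/dP)·(P/q) ⇒ dq/dP = Ed·q/P = (-2.2)·1759/63 = -61.42539…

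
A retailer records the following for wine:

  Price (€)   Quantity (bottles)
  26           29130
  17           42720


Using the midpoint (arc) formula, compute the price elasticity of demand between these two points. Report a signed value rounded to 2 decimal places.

-0.90

%ΔQ = (42720 − 29130) / [(29130 + 42720)/2] = 13590/35925 = 0.378288…
%ΔP = (17 − 26) / [(26 + 17)/2] = -9/21.5 = -0.418604…
Arc Ed = %ΔQ / %ΔP = (13590/35925) / (-9/21.5) = -0.9036…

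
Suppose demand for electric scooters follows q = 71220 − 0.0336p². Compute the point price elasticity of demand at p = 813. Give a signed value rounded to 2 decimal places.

dq/dp = −2·0.0336·p = -54.6336. At p = 813, q = 49011.4416.
Ed = (dq/dp)·(p/q) = (-54.6336) × (813/49011.4416) = -0.9062…

-0.91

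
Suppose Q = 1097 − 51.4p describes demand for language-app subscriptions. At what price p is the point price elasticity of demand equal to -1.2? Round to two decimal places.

11.64

Ed = −51.4p/(1097 − 51.4p). Set this equal to -1.2:
51.4p = 1.2·(1097 − 51.4p) ⇒ 51.4p(1 + 1.2) = 1.2·1097
p = 1.2·1097 / (51.4·2.2) = 11.6413…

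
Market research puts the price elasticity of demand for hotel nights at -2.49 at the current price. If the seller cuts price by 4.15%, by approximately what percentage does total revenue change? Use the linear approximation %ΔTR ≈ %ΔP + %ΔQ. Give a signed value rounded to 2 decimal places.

%ΔQ ≈ Ed × %ΔP = (-2.49) × (-4.15%) = +10.3335%
%ΔTR ≈ %ΔP + %ΔQ = (-4.15%) + (+10.3335%) = +6.1835%

+6.18%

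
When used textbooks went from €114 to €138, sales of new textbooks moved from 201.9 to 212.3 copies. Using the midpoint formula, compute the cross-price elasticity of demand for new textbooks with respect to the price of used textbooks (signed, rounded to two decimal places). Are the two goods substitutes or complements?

%ΔQ_{new textbooks} = (212.3 − 201.9)/avg = 10.4/207.1 = 0.050217…
%ΔP_{used textbooks} = (138 − 114)/avg = 24/126 = 0.190476…
E_cross = (10.4/207.1) / (24/126) = 0.2636…
E_cross > 0 ⇒ the goods are substitutes.

0.26; substitutes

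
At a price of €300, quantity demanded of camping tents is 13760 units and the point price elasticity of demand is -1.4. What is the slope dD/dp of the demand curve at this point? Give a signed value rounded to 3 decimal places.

Ed = (dD/dp)·(p/D) ⇒ dD/dp = Ed·D/p = (-1.4)·13760/300 = -64.21333…

-64.213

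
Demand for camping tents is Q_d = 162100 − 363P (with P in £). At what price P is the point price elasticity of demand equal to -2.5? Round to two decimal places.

Ed = −363P/(162100 − 363P). Set this equal to -2.5:
363P = 2.5·(162100 − 363P) ⇒ 363P(1 + 2.5) = 2.5·162100
P = 2.5·162100 / (363·3.5) = 318.9689…

318.97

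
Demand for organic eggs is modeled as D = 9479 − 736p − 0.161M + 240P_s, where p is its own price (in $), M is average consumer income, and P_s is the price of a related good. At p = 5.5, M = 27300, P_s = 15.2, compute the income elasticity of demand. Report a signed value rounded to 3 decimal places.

-0.938

At the given values, D = 9479 − 736(5.5) − 0.161(27300) + 240(15.2) = 4683.7.
∂D/∂M = -0.161.
E = (-0.161) × (27300/4683.7) = -0.93842…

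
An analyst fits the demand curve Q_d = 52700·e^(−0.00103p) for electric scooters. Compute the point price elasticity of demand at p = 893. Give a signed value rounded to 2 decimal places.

-0.92

dQ_d/dp = −0.00103·Q_d = -21.6366. At p = 893, Q_d = 21006.4.
Ed = (dQ_d/dp)·(p/Q_d) = (-21.6366) × (893/21006.4) = -0.9197…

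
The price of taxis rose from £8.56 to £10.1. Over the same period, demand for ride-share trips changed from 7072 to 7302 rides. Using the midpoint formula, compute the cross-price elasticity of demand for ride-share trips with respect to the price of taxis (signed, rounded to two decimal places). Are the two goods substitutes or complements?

0.19; substitutes

%ΔQ_{ride-share trips} = (7302 − 7072)/avg = 230/7187 = 0.032002…
%ΔP_{taxis} = (10.1 − 8.56)/avg = 1.54/9.33 = 0.165058…
E_cross = (230/7187) / (1.54/9.33) = 0.1938…
E_cross > 0 ⇒ the goods are substitutes.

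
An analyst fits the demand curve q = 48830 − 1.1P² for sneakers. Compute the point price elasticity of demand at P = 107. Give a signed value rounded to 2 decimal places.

-0.70

dq/dP = −2·1.1·P = -235.4. At P = 107, q = 36236.1.
Ed = (dq/dP)·(P/q) = (-235.4) × (107/36236.1) = -0.6951…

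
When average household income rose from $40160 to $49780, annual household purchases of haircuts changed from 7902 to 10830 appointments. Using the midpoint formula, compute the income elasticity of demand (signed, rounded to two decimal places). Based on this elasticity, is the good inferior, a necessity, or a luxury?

1.46; luxury

%ΔQ = (10830 − 7902)/[( 7902 + 10830)/2] = 2928/9366 = 0.312620…
%ΔIncome = (49780 − 40160)/[( 40160 + 49780)/2] = 9620/44970 = 0.213920…
E_income = (2928/9366) / (9620/44970) = 1.4613…
E_income > 1 ⇒ normal good, luxury.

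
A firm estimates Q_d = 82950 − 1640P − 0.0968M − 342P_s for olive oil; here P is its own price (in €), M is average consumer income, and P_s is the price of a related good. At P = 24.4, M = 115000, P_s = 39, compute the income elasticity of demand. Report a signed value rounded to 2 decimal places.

-0.60

At the given values, Q_d = 82950 − 1640(24.4) − 0.0968(115000) − 342(39) = 18464.
∂Q_d/∂M = -0.0968.
E = (-0.0968) × (115000/18464) = -0.6029…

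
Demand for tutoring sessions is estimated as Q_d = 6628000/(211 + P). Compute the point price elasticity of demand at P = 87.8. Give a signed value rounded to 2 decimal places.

dQ_d/dP = −6628000/(211 + P)² = -74.2372. At P = 87.8, Q_d = 22182.1.
Ed = (dQ_d/dP)·(P/Q_d) = (-74.2372) × (87.8/22182.1) = -0.2938…

-0.29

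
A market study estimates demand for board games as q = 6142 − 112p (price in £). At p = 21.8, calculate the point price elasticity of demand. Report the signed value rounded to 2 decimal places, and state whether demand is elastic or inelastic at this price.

-0.66; inelastic

dq/dp = −112. At p = 21.8, q = 6142 − 112(21.8) = 3700.4.
Ed = (dq/dp)·(p/q) = −112 × (21.8/3700.4) = -0.6598…
|Ed| = 0.66 < 1, so demand is inelastic.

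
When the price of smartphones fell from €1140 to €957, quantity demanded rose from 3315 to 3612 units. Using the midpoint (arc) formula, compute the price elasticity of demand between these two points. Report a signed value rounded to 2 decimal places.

%ΔQ = (3612 − 3315) / [(3315 + 3612)/2] = 297/3463.5 = 0.085751…
%ΔP = (957 − 1140) / [(1140 + 957)/2] = -183/1048.5 = -0.174535…
Arc Ed = %ΔQ / %ΔP = (297/3463.5) / (-183/1048.5) = -0.4913…

-0.49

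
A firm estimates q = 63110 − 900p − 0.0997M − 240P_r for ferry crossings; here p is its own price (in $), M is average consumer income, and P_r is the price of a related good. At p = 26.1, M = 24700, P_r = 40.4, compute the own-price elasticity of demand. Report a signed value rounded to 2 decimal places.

At the given values, q = 63110 − 900(26.1) − 0.0997(24700) − 240(40.4) = 27461.41.
∂q/∂p = −900.
E = (-900) × (26.1/27461.41) = -0.8553…

-0.86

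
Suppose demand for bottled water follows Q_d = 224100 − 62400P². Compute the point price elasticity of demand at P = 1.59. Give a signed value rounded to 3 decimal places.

-4.755

dQ_d/dP = −2·62400·P = -198432. At P = 1.59, Q_d = 66346.56.
Ed = (dQ_d/dP)·(P/Q_d) = (-198432) × (1.59/66346.56) = -4.75543…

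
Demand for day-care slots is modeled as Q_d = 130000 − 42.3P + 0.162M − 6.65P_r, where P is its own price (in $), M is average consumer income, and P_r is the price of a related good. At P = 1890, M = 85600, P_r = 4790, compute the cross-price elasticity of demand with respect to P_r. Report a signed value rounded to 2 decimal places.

-0.99

At the given values, Q_d = 130000 − 42.3(1890) + 0.162(85600) − 6.65(4790) = 32066.7.
∂Q_d/∂P_r = -6.65.
E = (-6.65) × (4790/32066.7) = -0.9933…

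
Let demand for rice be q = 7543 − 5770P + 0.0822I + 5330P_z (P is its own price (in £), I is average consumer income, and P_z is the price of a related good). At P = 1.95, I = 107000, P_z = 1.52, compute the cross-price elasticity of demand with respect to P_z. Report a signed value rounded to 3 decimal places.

At the given values, q = 7543 − 5770(1.95) + 0.0822(107000) + 5330(1.52) = 13188.5.
∂q/∂P_z = 5330.
E = (5330) × (1.52/13188.5) = 0.61429…

0.614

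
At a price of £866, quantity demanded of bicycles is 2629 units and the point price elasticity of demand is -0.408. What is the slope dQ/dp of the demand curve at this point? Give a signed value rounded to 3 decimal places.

-1.239

Ed = (dQ/dp)·(p/Q) ⇒ dQ/dp = Ed·Q/p = (-0.408)·2629/866 = -1.23860…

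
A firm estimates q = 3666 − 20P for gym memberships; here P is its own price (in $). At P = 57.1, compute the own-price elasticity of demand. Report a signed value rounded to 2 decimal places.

At the given values, q = 3666 − 20(57.1) = 2524.
∂q/∂P = −20.
E = (-20) × (57.1/2524) = -0.4524…

-0.45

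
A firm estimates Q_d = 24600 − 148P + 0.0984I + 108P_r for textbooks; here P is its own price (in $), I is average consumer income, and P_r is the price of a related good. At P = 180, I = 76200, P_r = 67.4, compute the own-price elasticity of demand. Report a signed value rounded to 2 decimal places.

At the given values, Q_d = 24600 − 148(180) + 0.0984(76200) + 108(67.4) = 12737.28.
∂Q_d/∂P = −148.
E = (-148) × (180/12737.28) = -2.0914…

-2.09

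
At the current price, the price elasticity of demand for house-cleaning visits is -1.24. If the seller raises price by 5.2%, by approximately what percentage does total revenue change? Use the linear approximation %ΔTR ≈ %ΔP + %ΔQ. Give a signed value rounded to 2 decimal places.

%ΔQ ≈ Ed × %ΔP = (-1.24) × (+5.2%) = -6.4480%
%ΔTR ≈ %ΔP + %ΔQ = (+5.2%) + (-6.4480%) = -1.2480%

-1.25%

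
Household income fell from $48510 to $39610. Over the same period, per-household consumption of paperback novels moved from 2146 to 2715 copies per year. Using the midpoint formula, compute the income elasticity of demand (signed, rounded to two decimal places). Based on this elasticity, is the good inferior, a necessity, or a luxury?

-1.16; inferior

%ΔQ = (2715 − 2146)/[( 2146 + 2715)/2] = 569/2430.5 = 0.234108…
%ΔIncome = (39610 − 48510)/[( 48510 + 39610)/2] = -8900/44060 = -0.201997…
E_income = (569/2430.5) / (-8900/44060) = -1.1589…
E_income < 0 ⇒ inferior good.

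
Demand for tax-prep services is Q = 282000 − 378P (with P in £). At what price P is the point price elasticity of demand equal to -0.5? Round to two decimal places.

248.68

Ed = −378P/(282000 − 378P). Set this equal to -0.5:
378P = 0.5·(282000 − 378P) ⇒ 378P(1 + 0.5) = 0.5·282000
P = 0.5·282000 / (378·1.5) = 248.6772…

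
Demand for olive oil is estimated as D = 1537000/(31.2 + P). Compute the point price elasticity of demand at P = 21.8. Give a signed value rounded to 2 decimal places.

dD/dP = −1537000/(31.2 + P)² = -547.17. At P = 21.8, D = 29000.
Ed = (dD/dP)·(P/D) = (-547.17) × (21.8/29000) = -0.4113…

-0.41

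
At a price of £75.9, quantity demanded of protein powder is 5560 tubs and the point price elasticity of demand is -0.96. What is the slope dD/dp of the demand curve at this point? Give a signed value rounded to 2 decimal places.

-70.32

Ed = (dD/dp)·(p/D) ⇒ dD/dp = Ed·D/p = (-0.96)·5560/75.9 = -70.3241…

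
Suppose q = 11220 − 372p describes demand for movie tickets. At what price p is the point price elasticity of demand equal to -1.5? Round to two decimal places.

18.10

Ed = −372p/(11220 − 372p). Set this equal to -1.5:
372p = 1.5·(11220 − 372p) ⇒ 372p(1 + 1.5) = 1.5·11220
p = 1.5·11220 / (372·2.5) = 18.0967…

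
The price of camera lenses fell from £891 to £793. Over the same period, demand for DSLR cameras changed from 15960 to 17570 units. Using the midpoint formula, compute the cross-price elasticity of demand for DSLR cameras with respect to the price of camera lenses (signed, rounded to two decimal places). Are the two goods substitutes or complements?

-0.83; complements

%ΔQ_{DSLR cameras} = (17570 − 15960)/avg = 1610/16765 = 0.096033…
%ΔP_{camera lenses} = (793 − 891)/avg = -98/842 = -0.116389…
E_cross = (1610/16765) / (-98/842) = -0.8251…
E_cross < 0 ⇒ the goods are complements.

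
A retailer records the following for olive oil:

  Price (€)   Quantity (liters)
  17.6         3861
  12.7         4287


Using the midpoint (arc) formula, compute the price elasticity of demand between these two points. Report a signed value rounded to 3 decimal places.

%ΔQ = (4287 − 3861) / [(3861 + 4287)/2] = 426/4074 = 0.104565…
%ΔP = (12.7 − 17.6) / [(17.6 + 12.7)/2] = -4.9/15.15 = -0.323432…
Arc Ed = %ΔQ / %ΔP = (426/4074) / (-4.9/15.15) = -0.32329…

-0.323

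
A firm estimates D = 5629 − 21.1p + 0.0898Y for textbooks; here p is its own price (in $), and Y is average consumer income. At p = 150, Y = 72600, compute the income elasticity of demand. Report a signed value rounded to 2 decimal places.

At the given values, D = 5629 − 21.1(150) + 0.0898(72600) = 8983.48.
∂D/∂Y = 0.0898.
E = (0.0898) × (72600/8983.48) = 0.7257…

0.73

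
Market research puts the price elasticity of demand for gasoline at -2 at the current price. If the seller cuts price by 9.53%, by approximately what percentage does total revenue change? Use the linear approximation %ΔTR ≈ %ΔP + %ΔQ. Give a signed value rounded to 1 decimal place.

+9.5%

%ΔQ ≈ Ed × %ΔP = (-2) × (-9.53%) = +19.0600%
%ΔTR ≈ %ΔP + %ΔQ = (-9.53%) + (+19.0600%) = +9.5300%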